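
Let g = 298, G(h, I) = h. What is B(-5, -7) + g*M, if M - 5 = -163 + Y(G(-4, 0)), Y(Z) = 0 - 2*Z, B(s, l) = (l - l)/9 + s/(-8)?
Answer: -357595/8 ≈ -44699.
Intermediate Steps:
B(s, l) = -s/8 (B(s, l) = 0*(1/9) + s*(-1/8) = 0 - s/8 = -s/8)
Y(Z) = -2*Z
M = -150 (M = 5 + (-163 - 2*(-4)) = 5 + (-163 + 8) = 5 - 155 = -150)
B(-5, -7) + g*M = -1/8*(-5) + 298*(-150) = 5/8 - 44700 = -357595/8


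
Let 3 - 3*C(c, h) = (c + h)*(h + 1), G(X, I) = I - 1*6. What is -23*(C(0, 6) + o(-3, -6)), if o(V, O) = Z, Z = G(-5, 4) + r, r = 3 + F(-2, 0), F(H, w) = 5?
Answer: 161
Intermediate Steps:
G(X, I) = -6 + I (G(X, I) = I - 6 = -6 + I)
C(c, h) = 1 - (1 + h)*(c + h)/3 (C(c, h) = 1 - (c + h)*(h + 1)/3 = 1 - (c + h)*(1 + h)/3 = 1 - (1 + h)*(c + h)/3)
r = 8 (r = 3 + 5 = 8)
Z = 6 (Z = (-6 + 4) + 8 = -2 + 8 = 6)
o(V, O) = 6
-23*(C(0, 6) + o(-3, -6)) = -23*((1 - ⅓*0 - ⅓*6 - ⅓*6² - ⅓*0*6) + 6) = -23*((1 + 0 - 2 - ⅓*36 + 0) + 6) = -23*((1 + 0 - 2 - 12 + 0) + 6) = -23*(-13 + 6) = -23*(-7) = 161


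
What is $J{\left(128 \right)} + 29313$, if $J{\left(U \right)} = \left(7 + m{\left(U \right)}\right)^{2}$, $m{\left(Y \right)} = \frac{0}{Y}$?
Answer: $29362$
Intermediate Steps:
$m{\left(Y \right)} = 0$
$J{\left(U \right)} = 49$ ($J{\left(U \right)} = \left(7 + 0\right)^{2} = 7^{2} = 49$)
$J{\left(128 \right)} + 29313 = 49 + 29313 = 29362$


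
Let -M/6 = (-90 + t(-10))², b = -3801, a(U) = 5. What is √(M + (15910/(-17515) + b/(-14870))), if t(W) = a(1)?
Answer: I*√117624516944016304570/52089610 ≈ 208.21*I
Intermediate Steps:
t(W) = 5
M = -43350 (M = -6*(-90 + 5)² = -6*(-85)² = -6*7225 = -43350)
√(M + (15910/(-17515) + b/(-14870))) = √(-43350 + (15910/(-17515) - 3801/(-14870))) = √(-43350 + (15910*(-1/17515) - 3801*(-1/14870))) = √(-43350 + (-3182/3503 + 3801/14870)) = √(-43350 - 34001437/52089610) = √(-2258118594937/52089610) = I*√117624516944016304570/52089610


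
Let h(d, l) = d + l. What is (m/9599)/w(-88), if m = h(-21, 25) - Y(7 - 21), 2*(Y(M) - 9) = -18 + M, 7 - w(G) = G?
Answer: 11/911905 ≈ 1.2063e-5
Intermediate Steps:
w(G) = 7 - G
Y(M) = M/2 (Y(M) = 9 + (-18 + M)/2 = 9 + (-9 + M/2) = M/2)
m = 11 (m = (-21 + 25) - (7 - 21)/2 = 4 - (-14)/2 = 4 - 1*(-7) = 4 + 7 = 11)
(m/9599)/w(-88) = (11/9599)/(7 - 1*(-88)) = (11*(1/9599))/(7 + 88) = (11/9599)/95 = (11/9599)*(1/95) = 11/911905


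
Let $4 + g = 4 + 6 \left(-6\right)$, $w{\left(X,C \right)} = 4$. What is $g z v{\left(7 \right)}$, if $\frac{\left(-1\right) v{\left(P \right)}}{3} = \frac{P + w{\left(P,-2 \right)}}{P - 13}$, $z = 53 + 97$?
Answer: $-29700$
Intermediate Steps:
$g = -36$ ($g = -4 + \left(4 + 6 \left(-6\right)\right) = -4 + \left(4 - 36\right) = -4 - 32 = -36$)
$z = 150$
$v{\left(P \right)} = - \frac{3 \left(4 + P\right)}{-13 + P}$ ($v{\left(P \right)} = - 3 \frac{P + 4}{P - 13} = - 3 \frac{4 + P}{-13 + P} = - \frac{3 \left(4 + P\right)}{-13 + P}$)
$g z v{\left(7 \right)} = \left(-36\right) 150 \frac{3 \left(-4 - 7\right)}{-13 + 7} = - 5400 \frac{3 \left(-4 - 7\right)}{-6} = - 5400 \cdot 3 \left(- \frac{1}{6}\right) \left(-11\right) = \left(-5400\right) \frac{11}{2} = -29700$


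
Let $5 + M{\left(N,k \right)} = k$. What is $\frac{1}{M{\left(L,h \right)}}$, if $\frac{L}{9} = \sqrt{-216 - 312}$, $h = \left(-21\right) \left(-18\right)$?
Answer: $\frac{1}{373} \approx 0.002681$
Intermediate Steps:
$h = 378$
$L = 36 i \sqrt{33}$ ($L = 9 \sqrt{-216 - 312} = 9 \sqrt{-528} = 9 \cdot 4 i \sqrt{33} = 36 i \sqrt{33} \approx 206.8 i$)
$M{\left(N,k \right)} = -5 + k$
$\frac{1}{M{\left(L,h \right)}} = \frac{1}{-5 + 378} = \frac{1}{373}$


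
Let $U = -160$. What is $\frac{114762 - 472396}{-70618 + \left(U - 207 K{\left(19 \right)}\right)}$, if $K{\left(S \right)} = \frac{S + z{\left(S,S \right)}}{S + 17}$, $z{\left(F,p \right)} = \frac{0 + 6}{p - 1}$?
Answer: $\frac{2145804}{425335} \approx 5.045$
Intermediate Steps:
$z{\left(F,p \right)} = \frac{6}{-1 + p}$
$K{\left(S \right)} = \frac{S + \frac{6}{-1 + S}}{17 + S}$ ($K{\left(S \right)} = \frac{S + \frac{6}{-1 + S}}{S + 17} = \frac{S + \frac{6}{-1 + S}}{17 + S}$)
$\frac{114762 - 472396}{-70618 + \left(U - 207 K{\left(19 \right)}\right)} = \frac{114762 - 472396}{-70618 - \left(160 + 207 \frac{6 + 19 \left(-1 + 19\right)}{\left(-1 + 19\right) \left(17 + 19\right)}\right)} = - \frac{357634}{-70618 - \left(160 + 207 \frac{6 + 19 \cdot 18}{18 \cdot 36}\right)} = - \frac{357634}{-70618 - \left(160 + 207 \cdot \frac{1}{18} \cdot \frac{1}{36} \left(6 + 342\right)\right)} = - \frac{357634}{-70618 - \left(160 + 207 \cdot \frac{1}{18} \cdot \frac{1}{36} \cdot 348\right)} = - \frac{357634}{-70618 - \frac{1627}{6}} = - \frac{357634}{- \frac{425335}{6}} = \left(-357634\right) \left(- \frac{6}{425335}\right) = \frac{2145804}{425335}$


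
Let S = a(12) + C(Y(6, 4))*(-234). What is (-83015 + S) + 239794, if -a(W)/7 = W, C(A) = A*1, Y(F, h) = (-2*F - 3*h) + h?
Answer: 161375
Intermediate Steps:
Y(F, h) = -2*F - 2*h (Y(F, h) = (-3*h - 2*F) + h = -2*F - 2*h)
C(A) = A
a(W) = -7*W
S = 4596 (S = -7*12 + (-2*6 - 2*4)*(-234) = -84 + (-12 - 8)*(-234) = -84 - 20*(-234) = -84 + 4680 = 4596)
(-83015 + S) + 239794 = (-83015 + 4596) + 239794 = -78419 + 239794 = 161375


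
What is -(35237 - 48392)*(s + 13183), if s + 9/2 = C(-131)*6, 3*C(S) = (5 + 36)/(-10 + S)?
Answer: 16295418605/94 ≈ 1.7336e+8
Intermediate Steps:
C(S) = 41/(3*(-10 + S)) (C(S) = ((5 + 36)/(-10 + S))/3 = (41/(-10 + S))/3 = 41/(3*(-10 + S)))
s = -1433/282 (s = -9/2 + (41/(3*(-10 - 131)))*6 = -9/2 + ((41/3)/(-141))*6 = -9/2 + ((41/3)*(-1/141))*6 = -9/2 - 41/423*6 = -9/2 - 82/141 = -1433/282 ≈ -5.0816)
-(35237 - 48392)*(s + 13183) = -(35237 - 48392)*(-1433/282 + 13183) = -(-13155)*3716173/282 = -1*(-16295418605/94) = 16295418605/94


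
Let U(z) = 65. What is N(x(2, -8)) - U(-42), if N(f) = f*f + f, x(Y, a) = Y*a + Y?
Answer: 117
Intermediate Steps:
x(Y, a) = Y + Y*a
N(f) = f + f**2 (N(f) = f**2 + f = f + f**2)
N(x(2, -8)) - U(-42) = (2*(1 - 8))*(1 + 2*(1 - 8)) - 1*65 = (2*(-7))*(1 + 2*(-7)) - 65 = -14*(1 - 14) - 65 = -14*(-13) - 65 = 182 - 65 = 117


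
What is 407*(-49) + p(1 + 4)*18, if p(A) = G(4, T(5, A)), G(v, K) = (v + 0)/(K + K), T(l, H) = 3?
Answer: -19931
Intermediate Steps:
G(v, K) = v/(2*K) (G(v, K) = v/((2*K)) = v*(1/(2*K)) = v/(2*K))
p(A) = 2/3 (p(A) = (1/2)*4/3 = (1/2)*4*(1/3) = 2/3)
407*(-49) + p(1 + 4)*18 = 407*(-49) + (2/3)*18 = -19943 + 12 = -19931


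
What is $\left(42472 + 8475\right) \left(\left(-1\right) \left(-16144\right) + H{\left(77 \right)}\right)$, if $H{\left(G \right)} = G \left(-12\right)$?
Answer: $775413340$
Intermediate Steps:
$H{\left(G \right)} = - 12 G$
$\left(42472 + 8475\right) \left(\left(-1\right) \left(-16144\right) + H{\left(77 \right)}\right) = \left(42472 + 8475\right) \left(\left(-1\right) \left(-16144\right) - 924\right) = 50947 \left(16144 - 924\right) = 50947 \cdot 15220 = 775413340$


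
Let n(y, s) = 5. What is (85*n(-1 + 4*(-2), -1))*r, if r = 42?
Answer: 17850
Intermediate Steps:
(85*n(-1 + 4*(-2), -1))*r = (85*5)*42 = 425*42 = 17850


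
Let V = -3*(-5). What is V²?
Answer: 225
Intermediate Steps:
V = 15
V² = 15² = 225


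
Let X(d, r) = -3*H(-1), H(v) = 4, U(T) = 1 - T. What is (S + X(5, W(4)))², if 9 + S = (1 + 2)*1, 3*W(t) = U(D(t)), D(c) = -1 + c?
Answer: 324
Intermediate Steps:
W(t) = ⅔ - t/3 (W(t) = (1 - (-1 + t))/3 = (1 + (1 - t))/3 = (2 - t)/3 = ⅔ - t/3)
X(d, r) = -12 (X(d, r) = -3*4 = -12)
S = -6 (S = -9 + (1 + 2)*1 = -9 + 3*1 = -9 + 3 = -6)
(S + X(5, W(4)))² = (-6 - 12)² = (-18)² = 324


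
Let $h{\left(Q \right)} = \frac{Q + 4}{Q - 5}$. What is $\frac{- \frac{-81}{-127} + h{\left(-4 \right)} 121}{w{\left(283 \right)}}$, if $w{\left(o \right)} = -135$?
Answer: $\frac{3}{635} \approx 0.0047244$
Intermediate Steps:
$h{\left(Q \right)} = \frac{4 + Q}{-5 + Q}$
$\frac{- \frac{-81}{-127} + h{\left(-4 \right)} 121}{w{\left(283 \right)}} = \frac{- \frac{-81}{-127} + \frac{4 - 4}{-5 - 4} \cdot 121}{-135} = \left(- \frac{\left(-81\right) \left(-1\right)}{127} + \frac{1}{-9} \cdot 0 \cdot 121\right) \left(- \frac{1}{135}\right) = \left(\left(-1\right) \frac{81}{127} + \left(- \frac{1}{9}\right) 0 \cdot 121\right) \left(- \frac{1}{135}\right) = \left(- \frac{81}{127} + 0 \cdot 121\right) \left(- \frac{1}{135}\right) = \left(- \frac{81}{127} + 0\right) \left(- \frac{1}{135}\right) = \left(- \frac{81}{127}\right) \left(- \frac{1}{135}\right) = \frac{3}{635}$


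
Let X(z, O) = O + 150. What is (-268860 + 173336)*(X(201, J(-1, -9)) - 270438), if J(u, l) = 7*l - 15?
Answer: 25826441784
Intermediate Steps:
J(u, l) = -15 + 7*l
X(z, O) = 150 + O
(-268860 + 173336)*(X(201, J(-1, -9)) - 270438) = (-268860 + 173336)*((150 + (-15 + 7*(-9))) - 270438) = -95524*((150 + (-15 - 63)) - 270438) = -95524*((150 - 78) - 270438) = -95524*(72 - 270438) = -95524*(-270366) = 25826441784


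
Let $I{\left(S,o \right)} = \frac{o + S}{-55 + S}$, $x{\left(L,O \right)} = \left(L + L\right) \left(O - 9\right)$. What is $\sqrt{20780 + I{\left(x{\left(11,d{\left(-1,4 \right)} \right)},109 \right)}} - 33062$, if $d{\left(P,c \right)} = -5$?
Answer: $-33062 + \frac{\sqrt{22630017}}{33} \approx -32918.0$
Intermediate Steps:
$x{\left(L,O \right)} = 2 L \left(-9 + O\right)$
$I{\left(S,o \right)} = \frac{S + o}{-55 + S}$
$\sqrt{20780 + I{\left(x{\left(11,d{\left(-1,4 \right)} \right)},109 \right)}} - 33062 = \sqrt{20780 + \frac{2 \cdot 11 \left(-9 - 5\right) + 109}{-55 + 2 \cdot 11 \left(-9 - 5\right)}} - 33062 = \sqrt{20780 + \frac{2 \cdot 11 \left(-14\right) + 109}{-55 + 2 \cdot 11 \left(-14\right)}} - 33062 = \sqrt{20780 + \frac{-308 + 109}{-55 - 308}} - 33062 = \sqrt{20780 + \frac{1}{-363} \left(-199\right)} - 33062 = \sqrt{20780 - - \frac{199}{363}} - 33062 = \sqrt{20780 + \frac{199}{363}} - 33062 = \sqrt{\frac{7543339}{363}} - 33062 = \frac{\sqrt{22630017}}{33} - 33062 = -33062 + \frac{\sqrt{22630017}}{33}$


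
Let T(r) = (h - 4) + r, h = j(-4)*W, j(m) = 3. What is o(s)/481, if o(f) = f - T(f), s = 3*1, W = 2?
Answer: -2/481 ≈ -0.0041580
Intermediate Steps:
s = 3
h = 6 (h = 3*2 = 6)
T(r) = 2 + r (T(r) = (6 - 4) + r = 2 + r)
o(f) = -2 (o(f) = f - (2 + f) = f + (-2 - f) = -2)
o(s)/481 = -2/481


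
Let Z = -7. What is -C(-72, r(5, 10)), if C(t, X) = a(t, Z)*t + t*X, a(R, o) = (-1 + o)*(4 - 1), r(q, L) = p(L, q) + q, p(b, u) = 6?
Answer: -936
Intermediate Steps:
r(q, L) = 6 + q
a(R, o) = -3 + 3*o (a(R, o) = (-1 + o)*3 = -3 + 3*o)
C(t, X) = -24*t + X*t (C(t, X) = (-3 + 3*(-7))*t + t*X = (-3 - 21)*t + X*t = -24*t + X*t)
-C(-72, r(5, 10)) = -(-72)*(-24 + (6 + 5)) = -(-72)*(-24 + 11) = -(-72)*(-13) = -1*936 = -936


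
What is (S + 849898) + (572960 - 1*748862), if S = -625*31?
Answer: 654621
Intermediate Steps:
S = -19375
(S + 849898) + (572960 - 1*748862) = (-19375 + 849898) + (572960 - 1*748862) = 830523 + (572960 - 748862) = 830523 - 175902 = 654621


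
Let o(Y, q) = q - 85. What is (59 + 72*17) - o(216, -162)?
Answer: 1530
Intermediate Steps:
o(Y, q) = -85 + q
(59 + 72*17) - o(216, -162) = (59 + 72*17) - (-85 - 162) = (59 + 1224) - 1*(-247) = 1283 + 247 = 1530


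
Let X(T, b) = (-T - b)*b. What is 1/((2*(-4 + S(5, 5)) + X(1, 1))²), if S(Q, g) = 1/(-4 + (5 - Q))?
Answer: 4/441 ≈ 0.0090703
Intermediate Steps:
S(Q, g) = 1/(1 - Q)
X(T, b) = b*(-T - b)
1/((2*(-4 + S(5, 5)) + X(1, 1))²) = 1/((2*(-4 - 1/(-1 + 5)) - 1*1*(1 + 1))²) = 1/((2*(-4 - 1/4) - 1*1*2)²) = 1/((2*(-4 - 1*¼) - 2)²) = 1/((2*(-4 - ¼) - 2)²) = 1/((2*(-17/4) - 2)²) = 1/((-17/2 - 2)²) = 1/((-21/2)²) = 1/(441/4) = 4/441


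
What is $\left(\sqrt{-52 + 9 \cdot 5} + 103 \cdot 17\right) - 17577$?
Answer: $-15826 + i \sqrt{7} \approx -15826.0 + 2.6458 i$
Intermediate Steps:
$\left(\sqrt{-52 + 9 \cdot 5} + 103 \cdot 17\right) - 17577 = \left(\sqrt{-52 + 45} + 1751\right) - 17577 = \left(\sqrt{-7} + 1751\right) - 17577 = \left(i \sqrt{7} + 1751\right) - 17577 = \left(1751 + i \sqrt{7}\right) - 17577 = -15826 + i \sqrt{7}$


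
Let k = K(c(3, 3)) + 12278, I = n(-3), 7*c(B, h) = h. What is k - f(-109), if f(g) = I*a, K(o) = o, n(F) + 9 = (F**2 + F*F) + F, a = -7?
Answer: 86243/7 ≈ 12320.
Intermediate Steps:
c(B, h) = h/7
n(F) = -9 + F + 2*F**2 (n(F) = -9 + ((F**2 + F*F) + F) = -9 + ((F**2 + F**2) + F) = -9 + (2*F**2 + F) = -9 + (F + 2*F**2) = -9 + F + 2*F**2)
I = 6 (I = -9 - 3 + 2*(-3)**2 = -9 - 3 + 2*9 = -9 - 3 + 18 = 6)
f(g) = -42 (f(g) = 6*(-7) = -42)
k = 85949/7 (k = (1/7)*3 + 12278 = 3/7 + 12278 = 85949/7 ≈ 12278.)
k - f(-109) = 85949/7 - 1*(-42) = 85949/7 + 42 = 86243/7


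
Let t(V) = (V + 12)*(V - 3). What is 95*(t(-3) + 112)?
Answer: 5510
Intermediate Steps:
t(V) = (-3 + V)*(12 + V) (t(V) = (12 + V)*(-3 + V) = (-3 + V)*(12 + V))
95*(t(-3) + 112) = 95*((-36 + (-3)**2 + 9*(-3)) + 112) = 95*((-36 + 9 - 27) + 112) = 95*(-54 + 112) = 95*58 = 5510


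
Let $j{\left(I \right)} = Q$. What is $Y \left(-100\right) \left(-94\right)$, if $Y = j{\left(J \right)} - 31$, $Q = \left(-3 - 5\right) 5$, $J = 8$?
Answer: $-667400$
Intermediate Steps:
$Q = -40$ ($Q = \left(-8\right) 5 = -40$)
$j{\left(I \right)} = -40$
$Y = -71$ ($Y = -40 - 31 = -71$)
$Y \left(-100\right) \left(-94\right) = \left(-71\right) \left(-100\right) \left(-94\right) = 7100 \left(-94\right) = -667400$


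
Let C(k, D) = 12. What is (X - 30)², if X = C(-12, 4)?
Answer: 324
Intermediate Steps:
X = 12
(X - 30)² = (12 - 30)² = (-18)² = 324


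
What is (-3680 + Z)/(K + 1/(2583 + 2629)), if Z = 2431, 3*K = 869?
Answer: -19529364/4529231 ≈ -4.3119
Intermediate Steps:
K = 869/3 (K = (⅓)*869 = 869/3 ≈ 289.67)
(-3680 + Z)/(K + 1/(2583 + 2629)) = (-3680 + 2431)/(869/3 + 1/(2583 + 2629)) = -1249/(869/3 + 1/5212) = -1249/4529231/15636 = -1249*15636/4529231 = -19529364/4529231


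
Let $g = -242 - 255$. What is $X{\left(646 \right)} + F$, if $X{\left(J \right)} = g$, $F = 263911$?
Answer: $263414$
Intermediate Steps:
$g = -497$
$X{\left(J \right)} = -497$
$X{\left(646 \right)} + F = -497 + 263911 = 263414$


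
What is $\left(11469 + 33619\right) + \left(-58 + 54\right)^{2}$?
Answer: $45104$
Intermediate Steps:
$\left(11469 + 33619\right) + \left(-58 + 54\right)^{2} = 45088 + \left(-4\right)^{2} = 45088 + 16 = 45104$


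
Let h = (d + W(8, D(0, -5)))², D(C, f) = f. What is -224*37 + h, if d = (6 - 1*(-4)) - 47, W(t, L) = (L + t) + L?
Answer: -6767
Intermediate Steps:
W(t, L) = t + 2*L
d = -37 (d = (6 + 4) - 47 = 10 - 47 = -37)
h = 1521 (h = (-37 + (8 + 2*(-5)))² = (-37 + (8 - 10))² = (-37 - 2)² = (-39)² = 1521)
-224*37 + h = -224*37 + 1521 = -8288 + 1521 = -6767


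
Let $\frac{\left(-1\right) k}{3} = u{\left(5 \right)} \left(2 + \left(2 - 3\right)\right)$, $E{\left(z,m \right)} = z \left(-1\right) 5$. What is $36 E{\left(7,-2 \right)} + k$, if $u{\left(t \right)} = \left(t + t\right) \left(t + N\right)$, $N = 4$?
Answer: $-1530$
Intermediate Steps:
$E{\left(z,m \right)} = - 5 z$ ($E{\left(z,m \right)} = - z 5 = - 5 z$)
$u{\left(t \right)} = 2 t \left(4 + t\right)$ ($u{\left(t \right)} = \left(t + t\right) \left(t + 4\right) = 2 t \left(4 + t\right)$)
$k = -270$ ($k = - 3 \cdot 2 \cdot 5 \left(4 + 5\right) \left(2 + \left(2 - 3\right)\right) = - 3 \cdot 2 \cdot 5 \cdot 9 \left(2 + \left(2 - 3\right)\right) = - 3 \cdot 90 \left(2 - 1\right) = - 3 \cdot 90 \cdot 1 = \left(-3\right) 90 = -270$)
$36 E{\left(7,-2 \right)} + k = 36 \left(\left(-5\right) 7\right) - 270 = 36 \left(-35\right) - 270 = -1260 - 270 = -1530$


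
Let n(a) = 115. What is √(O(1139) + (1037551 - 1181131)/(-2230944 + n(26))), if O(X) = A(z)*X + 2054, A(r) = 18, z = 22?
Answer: 2*√28063116351218954/2230829 ≈ 150.19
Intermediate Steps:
O(X) = 2054 + 18*X (O(X) = 18*X + 2054 = 2054 + 18*X)
√(O(1139) + (1037551 - 1181131)/(-2230944 + n(26))) = √((2054 + 18*1139) + (1037551 - 1181131)/(-2230944 + 115)) = √((2054 + 20502) - 143580/(-2230829)) = √(22556 - 143580*(-1/2230829)) = √(22556 + 143580/2230829) = √(50318722504/2230829) = 2*√28063116351218954/2230829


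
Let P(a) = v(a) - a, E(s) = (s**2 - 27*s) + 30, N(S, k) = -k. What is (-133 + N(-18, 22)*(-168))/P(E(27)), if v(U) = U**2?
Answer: 3563/870 ≈ 4.0954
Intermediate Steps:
E(s) = 30 + s**2 - 27*s
P(a) = a**2 - a
(-133 + N(-18, 22)*(-168))/P(E(27)) = (-133 - 1*22*(-168))/(((30 + 27**2 - 27*27)*(-1 + (30 + 27**2 - 27*27)))) = (-133 - 22*(-168))/(((30 + 729 - 729)*(-1 + (30 + 729 - 729)))) = (-133 + 3696)/((30*(-1 + 30))) = 3563/((30*29)) = 3563/870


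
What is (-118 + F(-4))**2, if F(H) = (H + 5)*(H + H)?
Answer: 15876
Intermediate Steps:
F(H) = 2*H*(5 + H) (F(H) = (5 + H)*(2*H) = 2*H*(5 + H))
(-118 + F(-4))**2 = (-118 + 2*(-4)*(5 - 4))**2 = (-118 + 2*(-4)*1)**2 = (-118 - 8)**2 = (-126)**2 = 15876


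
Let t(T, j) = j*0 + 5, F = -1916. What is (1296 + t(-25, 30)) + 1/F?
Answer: 2492715/1916 ≈ 1301.0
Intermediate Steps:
t(T, j) = 5 (t(T, j) = 0 + 5 = 5)
(1296 + t(-25, 30)) + 1/F = (1296 + 5) + 1/(-1916) = 1301 - 1/1916 = 2492715/1916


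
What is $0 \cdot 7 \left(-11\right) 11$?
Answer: $0$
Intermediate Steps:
$0 \cdot 7 \left(-11\right) 11 = 0 \left(-11\right) 11 = 0 \cdot 11 = 0$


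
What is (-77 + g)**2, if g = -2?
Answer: 6241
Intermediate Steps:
(-77 + g)**2 = (-77 - 2)**2 = (-79)**2 = 6241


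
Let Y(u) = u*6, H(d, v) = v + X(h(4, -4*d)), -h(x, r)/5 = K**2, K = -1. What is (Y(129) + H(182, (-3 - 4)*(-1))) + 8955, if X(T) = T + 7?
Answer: 9738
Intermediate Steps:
h(x, r) = -5 (h(x, r) = -5*(-1)**2 = -5*1 = -5)
X(T) = 7 + T
H(d, v) = 2 + v (H(d, v) = v + (7 - 5) = v + 2 = 2 + v)
Y(u) = 6*u
(Y(129) + H(182, (-3 - 4)*(-1))) + 8955 = (6*129 + (2 + (-3 - 4)*(-1))) + 8955 = (774 + (2 - 7*(-1))) + 8955 = (774 + (2 + 7)) + 8955 = (774 + 9) + 8955 = 783 + 8955 = 9738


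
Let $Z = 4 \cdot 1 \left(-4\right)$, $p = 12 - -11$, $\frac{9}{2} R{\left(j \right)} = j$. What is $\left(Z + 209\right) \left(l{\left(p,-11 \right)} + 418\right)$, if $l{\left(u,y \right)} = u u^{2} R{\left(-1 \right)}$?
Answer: $- \frac{3970396}{9} \approx -4.4116 \cdot 10^{5}$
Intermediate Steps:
$R{\left(j \right)} = \frac{2 j}{9}$
$p = 23$ ($p = 12 + 11 = 23$)
$l{\left(u,y \right)} = - \frac{2 u^{3}}{9}$ ($l{\left(u,y \right)} = u u^{2} \cdot \frac{2}{9} \left(-1\right) = u^{3} \left(- \frac{2}{9}\right) = - \frac{2 u^{3}}{9}$)
$Z = -16$ ($Z = 4 \left(-4\right) = -16$)
$\left(Z + 209\right) \left(l{\left(p,-11 \right)} + 418\right) = \left(-16 + 209\right) \left(- \frac{2 \cdot 23^{3}}{9} + 418\right) = 193 \left(\left(- \frac{2}{9}\right) 12167 + 418\right) = 193 \left(- \frac{24334}{9} + 418\right) = 193 \left(- \frac{20572}{9}\right) = - \frac{3970396}{9}$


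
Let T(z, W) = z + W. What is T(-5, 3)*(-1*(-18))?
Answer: -36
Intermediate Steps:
T(z, W) = W + z
T(-5, 3)*(-1*(-18)) = (3 - 5)*(-1*(-18)) = -2*18 = -36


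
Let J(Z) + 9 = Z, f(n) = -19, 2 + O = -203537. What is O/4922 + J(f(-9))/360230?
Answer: -36660495893/886526030 ≈ -41.353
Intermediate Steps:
O = -203539 (O = -2 - 203537 = -203539)
J(Z) = -9 + Z
O/4922 + J(f(-9))/360230 = -203539/4922 + (-9 - 19)/360230 = -203539*1/4922 - 28*1/360230 = -203539/4922 - 14/180115 = -36660495893/886526030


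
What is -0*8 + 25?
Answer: 25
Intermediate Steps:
-0*8 + 25 = -46*0 + 25 = 0 + 25 = 25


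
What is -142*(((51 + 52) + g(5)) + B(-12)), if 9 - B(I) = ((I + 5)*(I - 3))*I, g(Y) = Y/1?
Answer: -195534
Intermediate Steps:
g(Y) = Y (g(Y) = Y*1 = Y)
B(I) = 9 - I*(-3 + I)*(5 + I) (B(I) = 9 - (I + 5)*(I - 3)*I = 9 - (5 + I)*(-3 + I)*I = 9 - (-3 + I)*(5 + I)*I = 9 - I*(-3 + I)*(5 + I))
-142*(((51 + 52) + g(5)) + B(-12)) = -142*(((51 + 52) + 5) + (9 - 1*(-12)³ - 2*(-12)² + 15*(-12))) = -142*((103 + 5) + (9 - 1*(-1728) - 2*144 - 180)) = -142*(108 + (9 + 1728 - 288 - 180)) = -142*(108 + 1269) = -142*1377 = -195534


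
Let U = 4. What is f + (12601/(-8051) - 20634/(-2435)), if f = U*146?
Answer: 11584284939/19604185 ≈ 590.91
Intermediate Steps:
f = 584 (f = 4*146 = 584)
f + (12601/(-8051) - 20634/(-2435)) = 584 + (12601/(-8051) - 20634/(-2435)) = 584 + (12601*(-1/8051) - 20634*(-1/2435)) = 584 + (-12601/8051 + 20634/2435) = 584 + 135440899/19604185 = 11584284939/19604185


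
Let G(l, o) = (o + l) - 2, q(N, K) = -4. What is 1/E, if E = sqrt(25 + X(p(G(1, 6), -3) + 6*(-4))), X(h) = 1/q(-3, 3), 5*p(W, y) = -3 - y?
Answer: 2*sqrt(11)/33 ≈ 0.20101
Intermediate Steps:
G(l, o) = -2 + l + o (G(l, o) = (l + o) - 2 = -2 + l + o)
p(W, y) = -3/5 - y/5 (p(W, y) = (-3 - y)/5 = -3/5 - y/5)
X(h) = -1/4 (X(h) = 1/(-4) = -1/4)
E = 3*sqrt(11)/2 (E = sqrt(25 - 1/4) = sqrt(99/4) = 3*sqrt(11)/2 ≈ 4.9749)
1/E = 1/(3*sqrt(11)/2) = 2*sqrt(11)/33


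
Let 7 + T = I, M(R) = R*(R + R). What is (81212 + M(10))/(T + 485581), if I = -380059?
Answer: 81412/105515 ≈ 0.77157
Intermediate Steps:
M(R) = 2*R² (M(R) = R*(2*R) = 2*R²)
T = -380066 (T = -7 - 380059 = -380066)
(81212 + M(10))/(T + 485581) = (81212 + 2*10²)/(-380066 + 485581) = (81212 + 2*100)/105515 = (81212 + 200)*(1/105515) = 81412*(1/105515) = 81412/105515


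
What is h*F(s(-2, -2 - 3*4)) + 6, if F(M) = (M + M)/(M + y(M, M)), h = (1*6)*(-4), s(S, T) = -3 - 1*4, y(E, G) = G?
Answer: -18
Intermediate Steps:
s(S, T) = -7 (s(S, T) = -3 - 4 = -7)
h = -24 (h = 6*(-4) = -24)
F(M) = 1 (F(M) = (M + M)/(M + M) = (2*M)/((2*M)) = (2*M)*(1/(2*M)) = 1)
h*F(s(-2, -2 - 3*4)) + 6 = -24*1 + 6 = -24 + 6 = -18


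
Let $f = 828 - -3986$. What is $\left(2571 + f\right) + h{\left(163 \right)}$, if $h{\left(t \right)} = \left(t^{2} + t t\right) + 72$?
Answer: $60595$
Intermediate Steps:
$f = 4814$ ($f = 828 + 3986 = 4814$)
$h{\left(t \right)} = 72 + 2 t^{2}$ ($h{\left(t \right)} = \left(t^{2} + t^{2}\right) + 72 = 2 t^{2} + 72 = 72 + 2 t^{2}$)
$\left(2571 + f\right) + h{\left(163 \right)} = \left(2571 + 4814\right) + \left(72 + 2 \cdot 163^{2}\right) = 7385 + \left(72 + 2 \cdot 26569\right) = 7385 + \left(72 + 53138\right) = 7385 + 53210 = 60595$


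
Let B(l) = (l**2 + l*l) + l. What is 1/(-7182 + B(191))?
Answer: 1/65971 ≈ 1.5158e-5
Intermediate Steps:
B(l) = l + 2*l**2 (B(l) = (l**2 + l**2) + l = 2*l**2 + l = l + 2*l**2)
1/(-7182 + B(191)) = 1/(-7182 + 191*(1 + 2*191)) = 1/(-7182 + 191*(1 + 382)) = 1/(-7182 + 191*383) = 1/(-7182 + 73153) = 1/65971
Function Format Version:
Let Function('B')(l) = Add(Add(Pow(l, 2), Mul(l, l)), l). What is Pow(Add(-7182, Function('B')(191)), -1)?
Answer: Rational(1, 65971) ≈ 1.5158e-5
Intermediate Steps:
Function('B')(l) = Add(l, Mul(2, Pow(l, 2))) (Function('B')(l) = Add(Add(Pow(l, 2), Pow(l, 2)), l) = Add(Mul(2, Pow(l, 2)), l) = Add(l, Mul(2, Pow(l, 2))))
Pow(Add(-7182, Function('B')(191)), -1) = Pow(Add(-7182, Mul(191, Add(1, Mul(2, 191)))), -1) = Pow(Add(-7182, Mul(191, Add(1, 382))), -1) = Pow(Add(-7182, Mul(191, 383)), -1) = Pow(Add(-7182, 73153), -1) = Pow(65971, -1) = Rational(1, 65971)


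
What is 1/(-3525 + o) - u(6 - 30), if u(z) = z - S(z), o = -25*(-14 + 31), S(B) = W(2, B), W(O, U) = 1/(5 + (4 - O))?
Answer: 667543/27650 ≈ 24.143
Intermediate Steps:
W(O, U) = 1/(9 - O)
S(B) = ⅐ (S(B) = -1/(-9 + 2) = -1/(-7) = -1*(-⅐) = ⅐)
o = -425 (o = -25*17 = -425)
u(z) = -⅐ + z (u(z) = z - 1*⅐ = z - ⅐ = -⅐ + z)
1/(-3525 + o) - u(6 - 30) = 1/(-3525 - 425) - (-⅐ + (6 - 30)) = 1/(-3950) - (-⅐ - 24) = -1/3950 - 1*(-169/7) = -1/3950 + 169/7 = 667543/27650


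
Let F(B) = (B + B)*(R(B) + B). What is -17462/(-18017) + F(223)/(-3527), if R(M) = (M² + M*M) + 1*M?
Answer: -802725195654/63545959 ≈ -12632.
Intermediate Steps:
R(M) = M + 2*M² (R(M) = (M² + M²) + M = 2*M² + M = M + 2*M²)
F(B) = 2*B*(B + B*(1 + 2*B)) (F(B) = (B + B)*(B*(1 + 2*B) + B) = (2*B)*(B + B*(1 + 2*B)) = 2*B*(B + B*(1 + 2*B)))
-17462/(-18017) + F(223)/(-3527) = -17462/(-18017) + (4*223²*(1 + 223))/(-3527) = -17462*(-1/18017) + (4*49729*224)*(-1/3527) = 17462/18017 + 44557184*(-1/3527) = 17462/18017 - 44557184/3527 = -802725195654/63545959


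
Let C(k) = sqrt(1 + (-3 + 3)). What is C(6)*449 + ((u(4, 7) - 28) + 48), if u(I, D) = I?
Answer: 473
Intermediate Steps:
C(k) = 1 (C(k) = sqrt(1 + 0) = sqrt(1) = 1)
C(6)*449 + ((u(4, 7) - 28) + 48) = 1*449 + ((4 - 28) + 48) = 449 + (-24 + 48) = 449 + 24 = 473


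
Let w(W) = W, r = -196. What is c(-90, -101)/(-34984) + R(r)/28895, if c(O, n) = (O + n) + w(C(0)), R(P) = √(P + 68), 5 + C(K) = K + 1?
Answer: 195/34984 + 8*I*√2/28895 ≈ 0.005574 + 0.00039155*I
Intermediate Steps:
C(K) = -4 + K (C(K) = -5 + (K + 1) = -5 + (1 + K) = -4 + K)
R(P) = √(68 + P)
c(O, n) = -4 + O + n (c(O, n) = (O + n) + (-4 + 0) = (O + n) - 4 = -4 + O + n)
c(-90, -101)/(-34984) + R(r)/28895 = (-4 - 90 - 101)/(-34984) + √(68 - 196)/28895 = -195*(-1/34984) + √(-128)*(1/28895) = 195/34984 + (8*I*√2)*(1/28895) = 195/34984 + 8*I*√2/28895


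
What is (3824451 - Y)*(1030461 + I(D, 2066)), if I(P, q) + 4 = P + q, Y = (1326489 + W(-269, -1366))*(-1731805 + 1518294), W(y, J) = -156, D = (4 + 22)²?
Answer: 292592151342675186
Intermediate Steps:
D = 676 (D = 26² = 676)
Y = -283186685163 (Y = (1326489 - 156)*(-1731805 + 1518294) = 1326333*(-213511) = -283186685163)
I(P, q) = -4 + P + q (I(P, q) = -4 + (P + q) = -4 + P + q)
(3824451 - Y)*(1030461 + I(D, 2066)) = (3824451 - 1*(-283186685163))*(1030461 + (-4 + 676 + 2066)) = (3824451 + 283186685163)*(1030461 + 2738) = 283190509614*1033199 = 292592151342675186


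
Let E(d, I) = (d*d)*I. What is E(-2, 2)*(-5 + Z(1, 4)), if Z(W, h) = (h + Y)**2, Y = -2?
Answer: -8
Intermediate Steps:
E(d, I) = I*d**2 (E(d, I) = d**2*I = I*d**2)
Z(W, h) = (-2 + h)**2 (Z(W, h) = (h - 2)**2 = (-2 + h)**2)
E(-2, 2)*(-5 + Z(1, 4)) = (2*(-2)**2)*(-5 + (-2 + 4)**2) = (2*4)*(-5 + 2**2) = 8*(-5 + 4) = 8*(-1) = -8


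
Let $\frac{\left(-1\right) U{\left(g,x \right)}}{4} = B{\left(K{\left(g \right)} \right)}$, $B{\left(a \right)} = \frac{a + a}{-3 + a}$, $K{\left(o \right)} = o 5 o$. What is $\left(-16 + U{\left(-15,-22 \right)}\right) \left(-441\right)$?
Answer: $\frac{1980972}{187} \approx 10593.0$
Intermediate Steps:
$K{\left(o \right)} = 5 o^{2}$ ($K{\left(o \right)} = 5 o o = 5 o^{2}$)
$B{\left(a \right)} = \frac{2 a}{-3 + a}$
$U{\left(g,x \right)} = - \frac{40 g^{2}}{-3 + 5 g^{2}}$ ($U{\left(g,x \right)} = - 4 \frac{2 \cdot 5 g^{2}}{-3 + 5 g^{2}} = - 4 \frac{10 g^{2}}{-3 + 5 g^{2}} = - \frac{40 g^{2}}{-3 + 5 g^{2}}$)
$\left(-16 + U{\left(-15,-22 \right)}\right) \left(-441\right) = \left(-16 - \frac{40 \left(-15\right)^{2}}{-3 + 5 \left(-15\right)^{2}}\right) \left(-441\right) = \left(-16 - \frac{9000}{-3 + 5 \cdot 225}\right) \left(-441\right) = \left(-16 - \frac{9000}{-3 + 1125}\right) \left(-441\right) = \left(-16 - \frac{9000}{1122}\right) \left(-441\right) = \left(-16 - 9000 \cdot \frac{1}{1122}\right) \left(-441\right) = \left(-16 - \frac{1500}{187}\right) \left(-441\right) = \left(- \frac{4492}{187}\right) \left(-441\right) = \frac{1980972}{187}$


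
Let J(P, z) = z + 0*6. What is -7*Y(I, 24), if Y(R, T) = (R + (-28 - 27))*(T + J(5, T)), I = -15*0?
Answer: 18480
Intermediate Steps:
J(P, z) = z (J(P, z) = z + 0 = z)
I = 0
Y(R, T) = 2*T*(-55 + R) (Y(R, T) = (R + (-28 - 27))*(T + T) = (R - 55)*(2*T) = (-55 + R)*(2*T) = 2*T*(-55 + R))
-7*Y(I, 24) = -14*24*(-55 + 0) = -14*24*(-55) = -7*(-2640) = 18480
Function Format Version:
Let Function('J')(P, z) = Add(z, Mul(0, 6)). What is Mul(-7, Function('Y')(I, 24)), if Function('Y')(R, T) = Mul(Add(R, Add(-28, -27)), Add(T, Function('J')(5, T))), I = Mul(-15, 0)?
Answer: 18480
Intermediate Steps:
Function('J')(P, z) = z (Function('J')(P, z) = Add(z, 0) = z)
I = 0
Function('Y')(R, T) = Mul(2, T, Add(-55, R)) (Function('Y')(R, T) = Mul(Add(R, Add(-28, -27)), Add(T, T)) = Mul(Add(R, -55), Mul(2, T)) = Mul(Add(-55, R), Mul(2, T)) = Mul(2, T, Add(-55, R)))
Mul(-7, Function('Y')(I, 24)) = Mul(-7, Mul(2, 24, Add(-55, 0))) = Mul(-7, Mul(2, 24, -55)) = Mul(-7, -2640) = 18480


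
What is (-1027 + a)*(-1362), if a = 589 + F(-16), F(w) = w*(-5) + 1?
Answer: 486234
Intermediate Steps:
F(w) = 1 - 5*w (F(w) = -5*w + 1 = 1 - 5*w)
a = 670 (a = 589 + (1 - 5*(-16)) = 589 + (1 + 80) = 589 + 81 = 670)
(-1027 + a)*(-1362) = (-1027 + 670)*(-1362) = -357*(-1362) = 486234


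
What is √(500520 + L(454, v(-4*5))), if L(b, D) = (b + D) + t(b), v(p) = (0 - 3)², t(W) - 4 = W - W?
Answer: √500987 ≈ 707.80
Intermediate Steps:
t(W) = 4 (t(W) = 4 + (W - W) = 4 + 0 = 4)
v(p) = 9 (v(p) = (-3)² = 9)
L(b, D) = 4 + D + b (L(b, D) = (b + D) + 4 = (D + b) + 4 = 4 + D + b)
√(500520 + L(454, v(-4*5))) = √(500520 + (4 + 9 + 454)) = √(500520 + 467) = √500987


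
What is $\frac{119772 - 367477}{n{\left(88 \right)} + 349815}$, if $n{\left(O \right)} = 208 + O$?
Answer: $- \frac{247705}{350111} \approx -0.7075$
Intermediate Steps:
$\frac{119772 - 367477}{n{\left(88 \right)} + 349815} = \frac{119772 - 367477}{\left(208 + 88\right) + 349815} = - \frac{247705}{296 + 349815} = - \frac{247705}{350111}$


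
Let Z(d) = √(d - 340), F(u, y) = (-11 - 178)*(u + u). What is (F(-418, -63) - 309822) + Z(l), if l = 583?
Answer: -151818 + 9*√3 ≈ -1.5180e+5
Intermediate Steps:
F(u, y) = -378*u
Z(d) = √(-340 + d)
(F(-418, -63) - 309822) + Z(l) = (-378*(-418) - 309822) + √(-340 + 583) = (158004 - 309822) + √243 = -151818 + 9*√3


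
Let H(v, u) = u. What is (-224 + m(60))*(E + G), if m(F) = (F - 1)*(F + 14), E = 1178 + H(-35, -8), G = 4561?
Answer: 23737802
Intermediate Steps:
E = 1170 (E = 1178 - 8 = 1170)
m(F) = (-1 + F)*(14 + F)
(-224 + m(60))*(E + G) = (-224 + (-14 + 60² + 13*60))*(1170 + 4561) = (-224 + (-14 + 3600 + 780))*5731 = (-224 + 4366)*5731 = 4142*5731 = 23737802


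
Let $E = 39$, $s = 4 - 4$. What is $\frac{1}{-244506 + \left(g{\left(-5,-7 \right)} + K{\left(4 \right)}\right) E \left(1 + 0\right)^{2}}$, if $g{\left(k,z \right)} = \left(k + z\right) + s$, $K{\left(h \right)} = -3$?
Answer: $- \frac{1}{245091} \approx -4.0801 \cdot 10^{-6}$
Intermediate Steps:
$s = 0$
$g{\left(k,z \right)} = k + z$ ($g{\left(k,z \right)} = \left(k + z\right) + 0 = k + z$)
$\frac{1}{-244506 + \left(g{\left(-5,-7 \right)} + K{\left(4 \right)}\right) E \left(1 + 0\right)^{2}} = \frac{1}{-244506 + \left(\left(-5 - 7\right) - 3\right) 39 \left(1 + 0\right)^{2}} = \frac{1}{-244506 + \left(-12 - 3\right) 39 \cdot 1^{2}} = \frac{1}{-244506 + \left(-15\right) 39 \cdot 1} = \frac{1}{-244506 - 585} = \frac{1}{-245091} = - \frac{1}{245091}$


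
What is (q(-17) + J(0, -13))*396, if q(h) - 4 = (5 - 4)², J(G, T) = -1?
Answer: 1584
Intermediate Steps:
q(h) = 5 (q(h) = 4 + (5 - 4)² = 4 + 1² = 4 + 1 = 5)
(q(-17) + J(0, -13))*396 = (5 - 1)*396 = 4*396 = 1584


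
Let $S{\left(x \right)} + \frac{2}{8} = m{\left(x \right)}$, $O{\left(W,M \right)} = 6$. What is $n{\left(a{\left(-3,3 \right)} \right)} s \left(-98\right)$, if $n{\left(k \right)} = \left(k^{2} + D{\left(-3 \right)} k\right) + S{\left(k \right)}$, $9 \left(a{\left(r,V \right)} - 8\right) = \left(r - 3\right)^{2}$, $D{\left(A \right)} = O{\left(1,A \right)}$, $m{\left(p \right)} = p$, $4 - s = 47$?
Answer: $\frac{1919477}{2} \approx 9.5974 \cdot 10^{5}$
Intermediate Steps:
$s = -43$ ($s = 4 - 47 = -43$)
$S{\left(x \right)} = - \frac{1}{4} + x$
$D{\left(A \right)} = 6$
$a{\left(r,V \right)} = 8 + \frac{\left(-3 + r\right)^{2}}{9}$ ($a{\left(r,V \right)} = 8 + \frac{\left(r - 3\right)^{2}}{9} = 8 + \frac{\left(-3 + r\right)^{2}}{9}$)
$n{\left(k \right)} = - \frac{1}{4} + k^{2} + 7 k$ ($n{\left(k \right)} = \left(k^{2} + 6 k\right) + \left(- \frac{1}{4} + k\right) = - \frac{1}{4} + k^{2} + 7 k$)
$n{\left(a{\left(-3,3 \right)} \right)} s \left(-98\right) = \left(- \frac{1}{4} + \left(8 + \frac{\left(-3 - 3\right)^{2}}{9}\right)^{2} + 7 \left(8 + \frac{\left(-3 - 3\right)^{2}}{9}\right)\right) \left(-43\right) \left(-98\right) = \left(- \frac{1}{4} + \left(8 + \frac{\left(-6\right)^{2}}{9}\right)^{2} + 7 \left(8 + \frac{\left(-6\right)^{2}}{9}\right)\right) \left(-43\right) \left(-98\right) = \left(- \frac{1}{4} + \left(8 + \frac{1}{9} \cdot 36\right)^{2} + 7 \left(8 + \frac{1}{9} \cdot 36\right)\right) \left(-43\right) \left(-98\right) = \left(- \frac{1}{4} + \left(8 + 4\right)^{2} + 7 \left(8 + 4\right)\right) \left(-43\right) \left(-98\right) = \left(- \frac{1}{4} + 12^{2} + 7 \cdot 12\right) \left(-43\right) \left(-98\right) = \left(- \frac{1}{4} + 144 + 84\right) \left(-43\right) \left(-98\right) = \frac{911}{4} \left(-43\right) \left(-98\right) = \left(- \frac{39173}{4}\right) \left(-98\right) = \frac{1919477}{2}$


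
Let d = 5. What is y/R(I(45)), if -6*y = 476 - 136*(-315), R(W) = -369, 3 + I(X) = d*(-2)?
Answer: 21658/1107 ≈ 19.565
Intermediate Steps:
I(X) = -13 (I(X) = -3 + 5*(-2) = -3 - 10 = -13)
y = -21658/3 (y = -(476 - 136*(-315))/6 = -(476 + 42840)/6 = -⅙*43316 = -21658/3 ≈ -7219.3)
y/R(I(45)) = -21658/3/(-369) = -21658/3*(-1/369) = 21658/1107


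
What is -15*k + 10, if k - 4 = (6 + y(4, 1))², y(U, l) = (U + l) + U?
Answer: -3425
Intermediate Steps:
y(U, l) = l + 2*U
k = 229 (k = 4 + (6 + (1 + 2*4))² = 4 + (6 + (1 + 8))² = 4 + (6 + 9)² = 4 + 15² = 4 + 225 = 229)
-15*k + 10 = -15*229 + 10 = -3435 + 10 = -3425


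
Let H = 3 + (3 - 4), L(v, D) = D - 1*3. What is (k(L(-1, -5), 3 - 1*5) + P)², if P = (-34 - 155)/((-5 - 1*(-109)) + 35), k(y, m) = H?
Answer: 7921/19321 ≈ 0.40997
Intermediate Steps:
L(v, D) = -3 + D (L(v, D) = D - 3 = -3 + D)
H = 2 (H = 3 - 1 = 2)
k(y, m) = 2
P = -189/139 (P = -189/((-5 + 109) + 35) = -189/(104 + 35) = -189/139 ≈ -1.3597)
(k(L(-1, -5), 3 - 1*5) + P)² = (2 - 189/139)² = (89/139)² = 7921/19321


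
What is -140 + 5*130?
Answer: 510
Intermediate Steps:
-140 + 5*130 = -140 + 650 = 510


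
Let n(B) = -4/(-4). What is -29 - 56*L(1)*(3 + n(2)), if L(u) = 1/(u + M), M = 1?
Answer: -141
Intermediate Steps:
n(B) = 1 (n(B) = -4*(-¼) = 1)
L(u) = 1/(1 + u) (L(u) = 1/(u + 1) = 1/(1 + u))
-29 - 56*L(1)*(3 + n(2)) = -29 - 56*(3 + 1)/(1 + 1) = -29 - 56*4/2 = -29 - 56*(½)*4 = -29 - 56*2 = -29 - 28*4 = -29 - 112 = -141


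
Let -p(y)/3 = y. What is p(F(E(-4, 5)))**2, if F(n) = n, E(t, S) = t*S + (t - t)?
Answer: 3600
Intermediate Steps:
E(t, S) = S*t (E(t, S) = S*t + 0 = S*t)
p(y) = -3*y
p(F(E(-4, 5)))**2 = (-15*(-4))**2 = (-3*(-20))**2 = 60**2 = 3600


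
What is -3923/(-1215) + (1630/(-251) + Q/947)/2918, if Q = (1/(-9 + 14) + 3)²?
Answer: 6797799581374/2106809532225 ≈ 3.2266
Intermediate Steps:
Q = 256/25 (Q = (1/5 + 3)² = (⅕ + 3)² = (16/5)² = 256/25 ≈ 10.240)
-3923/(-1215) + (1630/(-251) + Q/947)/2918 = -3923/(-1215) + (1630/(-251) + (256/25)/947)/2918 = -3923*(-1/1215) + (1630*(-1/251) + (256/25)*(1/947))*(1/2918) = 3923/1215 + (-1630/251 + 256/23675)*(1/2918) = 3923/1215 - 38525994/5942425*1/2918 = 3923/1215 - 19262997/8669998075 = 6797799581374/2106809532225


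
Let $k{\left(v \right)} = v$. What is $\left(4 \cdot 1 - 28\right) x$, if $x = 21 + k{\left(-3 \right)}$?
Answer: $-432$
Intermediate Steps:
$x = 18$ ($x = 21 - 3 = 18$)
$\left(4 \cdot 1 - 28\right) x = \left(4 \cdot 1 - 28\right) 18 = \left(4 - 28\right) 18 = \left(-24\right) 18 = -432$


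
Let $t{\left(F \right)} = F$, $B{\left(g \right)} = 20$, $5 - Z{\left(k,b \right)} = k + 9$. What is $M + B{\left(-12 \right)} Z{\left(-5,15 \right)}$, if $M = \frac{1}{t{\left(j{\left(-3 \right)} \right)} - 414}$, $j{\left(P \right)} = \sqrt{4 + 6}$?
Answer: $\frac{1713653}{85693} - \frac{\sqrt{10}}{171386} \approx 19.998$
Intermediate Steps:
$Z{\left(k,b \right)} = -4 - k$ ($Z{\left(k,b \right)} = 5 - \left(k + 9\right) = 5 - \left(9 + k\right) = -4 - k$)
$j{\left(P \right)} = \sqrt{10}$
$M = \frac{1}{-414 + \sqrt{10}}$ ($M = \frac{1}{\sqrt{10} - 414} = \frac{1}{-414 + \sqrt{10}} \approx -0.0024341$)
$M + B{\left(-12 \right)} Z{\left(-5,15 \right)} = \left(- \frac{207}{85693} - \frac{\sqrt{10}}{171386}\right) + 20 \left(-4 - -5\right) = \left(- \frac{207}{85693} - \frac{\sqrt{10}}{171386}\right) + 20 \left(-4 + 5\right) = \left(- \frac{207}{85693} - \frac{\sqrt{10}}{171386}\right) + 20 \cdot 1 = \left(- \frac{207}{85693} - \frac{\sqrt{10}}{171386}\right) + 20 = \frac{1713653}{85693} - \frac{\sqrt{10}}{171386}$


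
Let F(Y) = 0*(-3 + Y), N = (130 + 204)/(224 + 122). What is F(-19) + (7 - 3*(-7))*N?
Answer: 4676/173 ≈ 27.029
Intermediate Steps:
N = 167/173 (N = 334/346 = 334*(1/346) = 167/173 ≈ 0.96532)
F(Y) = 0
F(-19) + (7 - 3*(-7))*N = 0 + (7 - 3*(-7))*(167/173) = 0 + (7 + 21)*(167/173) = 0 + 28*(167/173) = 0 + 4676/173 = 4676/173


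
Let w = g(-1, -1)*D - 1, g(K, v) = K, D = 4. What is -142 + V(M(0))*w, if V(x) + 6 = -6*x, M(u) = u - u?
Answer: -112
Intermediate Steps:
M(u) = 0
V(x) = -6 - 6*x
w = -5 (w = -1*4 - 1 = -4 - 1 = -5)
-142 + V(M(0))*w = -142 + (-6 - 6*0)*(-5) = -142 + (-6 + 0)*(-5) = -142 - 6*(-5) = -142 + 30 = -112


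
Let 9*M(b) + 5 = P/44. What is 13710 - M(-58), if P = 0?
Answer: 123395/9 ≈ 13711.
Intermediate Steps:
M(b) = -5/9 (M(b) = -5/9 + (0/44)/9 = -5/9 + (0*(1/44))/9 = -5/9 + (⅑)*0 = -5/9 + 0 = -5/9)
13710 - M(-58) = 13710 - 1*(-5/9) = 13710 + 5/9 = 123395/9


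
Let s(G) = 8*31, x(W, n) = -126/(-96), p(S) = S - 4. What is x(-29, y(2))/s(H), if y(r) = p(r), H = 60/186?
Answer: 21/3968 ≈ 0.0052923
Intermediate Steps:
p(S) = -4 + S
H = 10/31 (H = 60*(1/186) = 10/31 ≈ 0.32258)
y(r) = -4 + r
x(W, n) = 21/16 (x(W, n) = -126*(-1/96) = 21/16)
s(G) = 248
x(-29, y(2))/s(H) = (21/16)/248 = (21/16)*(1/248) = 21/3968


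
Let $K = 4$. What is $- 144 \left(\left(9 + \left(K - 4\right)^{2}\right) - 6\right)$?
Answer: $-432$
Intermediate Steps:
$- 144 \left(\left(9 + \left(K - 4\right)^{2}\right) - 6\right) = - 144 \left(\left(9 + \left(4 - 4\right)^{2}\right) - 6\right) = - 144 \left(\left(9 + 0^{2}\right) - 6\right) = - 144 \left(\left(9 + 0\right) - 6\right) = - 144 \left(9 - 6\right) = \left(-144\right) 3 = -432$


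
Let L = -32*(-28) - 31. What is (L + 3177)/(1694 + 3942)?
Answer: 2021/2818 ≈ 0.71718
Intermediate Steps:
L = 865 (L = 896 - 31 = 865)
(L + 3177)/(1694 + 3942) = (865 + 3177)/(1694 + 3942) = 4042/5636 = 4042*(1/5636) = 2021/2818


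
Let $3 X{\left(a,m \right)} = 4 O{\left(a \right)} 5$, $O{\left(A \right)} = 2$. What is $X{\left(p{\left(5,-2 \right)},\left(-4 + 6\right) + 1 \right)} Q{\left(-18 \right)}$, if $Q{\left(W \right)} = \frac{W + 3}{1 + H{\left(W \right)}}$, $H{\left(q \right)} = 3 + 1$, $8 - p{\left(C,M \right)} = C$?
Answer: $-40$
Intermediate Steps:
$p{\left(C,M \right)} = 8 - C$
$H{\left(q \right)} = 4$
$Q{\left(W \right)} = \frac{3}{5} + \frac{W}{5}$ ($Q{\left(W \right)} = \frac{W + 3}{1 + 4} = \frac{3 + W}{5} = \left(3 + W\right) \frac{1}{5} = \frac{3}{5} + \frac{W}{5}$)
$X{\left(a,m \right)} = \frac{40}{3}$ ($X{\left(a,m \right)} = \frac{4 \cdot 2 \cdot 5}{3} = \frac{8 \cdot 5}{3} = \frac{1}{3} \cdot 40 = \frac{40}{3}$)
$X{\left(p{\left(5,-2 \right)},\left(-4 + 6\right) + 1 \right)} Q{\left(-18 \right)} = \frac{40 \left(\frac{3}{5} + \frac{1}{5} \left(-18\right)\right)}{3} = \frac{40 \left(\frac{3}{5} - \frac{18}{5}\right)}{3} = \frac{40}{3} \left(-3\right) = -40$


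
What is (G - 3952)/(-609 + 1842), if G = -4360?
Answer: -8312/1233 ≈ -6.7413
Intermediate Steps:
(G - 3952)/(-609 + 1842) = (-4360 - 3952)/(-609 + 1842) = -8312/1233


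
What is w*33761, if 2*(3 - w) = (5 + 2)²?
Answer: -1451723/2 ≈ -7.2586e+5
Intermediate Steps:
w = -43/2 (w = 3 - (5 + 2)²/2 = 3 - ½*7² = 3 - ½*49 = 3 - 49/2 = -43/2 ≈ -21.500)
w*33761 = -43/2*33761 = -1451723/2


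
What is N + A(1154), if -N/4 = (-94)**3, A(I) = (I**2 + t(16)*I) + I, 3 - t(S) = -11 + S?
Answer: 4652898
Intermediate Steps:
t(S) = 14 - S (t(S) = 3 - (-11 + S) = 3 + (11 - S) = 14 - S)
A(I) = I**2 - I (A(I) = (I**2 + (14 - 1*16)*I) + I = (I**2 + (14 - 16)*I) + I = (I**2 - 2*I) + I = I**2 - I)
N = 3322336 (N = -4*(-94)**3 = -4*(-830584) = 3322336)
N + A(1154) = 3322336 + 1154*(-1 + 1154) = 3322336 + 1154*1153 = 3322336 + 1330562 = 4652898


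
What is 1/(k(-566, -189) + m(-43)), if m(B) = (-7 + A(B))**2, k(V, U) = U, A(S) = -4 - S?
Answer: 1/835 ≈ 0.0011976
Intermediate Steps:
m(B) = (-11 - B)**2 (m(B) = (-7 + (-4 - B))**2 = (-11 - B)**2)
1/(k(-566, -189) + m(-43)) = 1/(-189 + (11 - 43)**2) = 1/(-189 + (-32)**2) = 1/(-189 + 1024) = 1/835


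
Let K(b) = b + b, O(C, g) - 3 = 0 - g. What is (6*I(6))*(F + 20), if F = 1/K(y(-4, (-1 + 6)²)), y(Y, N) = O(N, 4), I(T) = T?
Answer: 702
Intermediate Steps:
O(C, g) = 3 - g (O(C, g) = 3 + (0 - g) = 3 - g)
y(Y, N) = -1 (y(Y, N) = 3 - 1*4 = 3 - 4 = -1)
K(b) = 2*b
F = -½ (F = 1/(2*(-1)) = 1/(-2) = -½ ≈ -0.50000)
(6*I(6))*(F + 20) = (6*6)*(-½ + 20) = 36*(39/2) = 702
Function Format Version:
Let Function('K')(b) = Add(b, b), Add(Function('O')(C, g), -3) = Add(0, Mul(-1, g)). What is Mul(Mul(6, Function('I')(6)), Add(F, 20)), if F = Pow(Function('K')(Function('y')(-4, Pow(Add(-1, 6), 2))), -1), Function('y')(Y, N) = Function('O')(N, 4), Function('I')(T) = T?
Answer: 702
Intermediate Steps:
Function('O')(C, g) = Add(3, Mul(-1, g)) (Function('O')(C, g) = Add(3, Add(0, Mul(-1, g))) = Add(3, Mul(-1, g)))
Function('y')(Y, N) = -1 (Function('y')(Y, N) = Add(3, Mul(-1, 4)) = Add(3, -4) = -1)
Function('K')(b) = Mul(2, b)
F = Rational(-1, 2) (F = Pow(Mul(2, -1), -1) = Pow(-2, -1) = Rational(-1, 2) ≈ -0.50000)
Mul(Mul(6, Function('I')(6)), Add(F, 20)) = Mul(Mul(6, 6), Add(Rational(-1, 2), 20)) = Mul(36, Rational(39, 2)) = 702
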